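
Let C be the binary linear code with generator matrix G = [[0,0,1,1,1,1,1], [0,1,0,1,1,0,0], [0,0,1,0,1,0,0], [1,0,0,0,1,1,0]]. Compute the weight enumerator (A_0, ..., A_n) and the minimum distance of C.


Weight distribution: A_0 = 1, A_2 = 1, A_3 = 6, A_4 = 5, A_5 = 2, A_6 = 1. Minimum distance d = 2.

Enumerate all 2^4 = 16 messages m ∈ F_2^4.
For each, compute codeword c = mG in F_2^7, then tally its weight.
  m = 0000 → c = 0000000, weight = 0.
  m = 1000 → c = 0011111, weight = 5.
  m = 0100 → c = 0101100, weight = 3.
  m = 1100 → c = 0110011, weight = 4.
  m = 0010 → c = 0010100, weight = 2.
  m = 1010 → c = 0001011, weight = 3.
  m = 0110 → c = 0111000, weight = 3.
  m = 1110 → c = 0100111, weight = 4.
  m = 0001 → c = 1000110, weight = 3.
  m = 1001 → c = 1011001, weight = 4.
  m = 0101 → c = 1101010, weight = 4.
  m = 1101 → c = 1110101, weight = 5.
  m = 0011 → c = 1010010, weight = 3.
  m = 1011 → c = 1001101, weight = 4.
  m = 0111 → c = 1111110, weight = 6.
  m = 1111 → c = 1100001, weight = 3.
Tally weights:
  weight 0: 1 codewords.
  weight 2: 1 codewords.
  weight 3: 6 codewords.
  weight 4: 5 codewords.
  weight 5: 2 codewords.
  weight 6: 1 codewords.
Minimum distance d = smallest w > 0 with A_w > 0 = 2.
Sanity: Σ A_w = 16 = 2^4 = 16 ✓.


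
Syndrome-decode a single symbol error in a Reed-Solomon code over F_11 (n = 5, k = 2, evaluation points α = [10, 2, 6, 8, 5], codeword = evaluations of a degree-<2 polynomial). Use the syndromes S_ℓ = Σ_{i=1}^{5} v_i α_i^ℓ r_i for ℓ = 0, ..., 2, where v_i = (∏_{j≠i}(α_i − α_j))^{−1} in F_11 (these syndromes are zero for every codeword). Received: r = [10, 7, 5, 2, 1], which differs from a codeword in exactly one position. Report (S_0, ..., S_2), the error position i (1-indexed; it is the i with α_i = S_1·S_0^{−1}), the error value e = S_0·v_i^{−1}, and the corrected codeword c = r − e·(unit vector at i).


S = (10, 9, 7), error at position 2, error magnitude e = 7, c = [10, 0, 5, 2, 1].

Step 1: column multipliers v_i = (∏_{j≠i}(α_i − α_j))^{−1} mod 11.
  i = 1 (α = 10): (10−2)(10−6)(10−8)(10−5) = 8·4·2·5 = 320 ≡ 1, so v_1 = 1^{−1} = 1 (mod 11).
  i = 2 (α = 2): (2−10)(2−6)(2−8)(2−5) = (−8)·(−4)·(−6)·(−3) = 576 ≡ 4, so v_2 = 4^{−1} = 3 (mod 11).
  i = 3 (α = 6): (6−10)(6−2)(6−8)(6−5) = (−4)·4·(−2)·1 = 32 ≡ 10, so v_3 = 10^{−1} = 10 (mod 11).
  i = 4 (α = 8): (8−10)(8−2)(8−6)(8−5) = (−2)·6·2·3 = −72 ≡ 5, so v_4 = 5^{−1} = 9 (mod 11).
  i = 5 (α = 5): (5−10)(5−2)(5−6)(5−8) = (−5)·3·(−1)·(−3) = −45 ≡ 10, so v_5 = 10^{−1} = 10 (mod 11).
  v = [1, 3, 10, 9, 10].
Step 2: syndromes of r = [10, 7, 5, 2, 1] (all sums mod 11).
  S_0 = Σ v_i r_i = 1·10 + 3·7 + 10·5 + 9·2 + 10·1 = 109 ≡ 10.
  S_1 = Σ v_i α_i r_i = 1·10·10 + 3·2·7 + 10·6·5 + 9·8·2 + 10·5·1 = 636 ≡ 9.
  α_i^2 mod 11 = [1, 4, 3, 9, 3].
  S_2 = Σ v_i α_i^2 r_i = 1·1·10 + 3·4·7 + 10·3·5 + 9·9·2 + 10·3·1 = 436 ≡ 7.
  S = (10, 9, 7) ≠ 0, so r is not a codeword (an error is present).
Step 3: locate the error. For a single error e at position i, S_ℓ = v_i·e·α_i^ℓ, so α_err = S_1/S_0.
  S_0^{−1} = 10^{−1} = 10 (mod 11), so α_err = 9·10 = 90 ≡ 2 = α_2. Error position i = 2.
  Consistency check: S_2/S_1 = 7·5 = 35 ≡ 2 = α_err ✓ (single-error assumption holds).
Step 4: error magnitude e = S_0/v_2 = S_0·∏_{j≠2}(α_2 − α_j) = 10·4 = 40 ≡ 7 (mod 11).
Step 5: correct position 2: c_2 = r_2 − e = 7 − 7 ≡ 0 (mod 11). Hence c = [10, 0, 5, 2, 1].
  Check: interpolating c through the α_i gives m(x) = 3 + 4·x (degree < 2) with m(α_i) = c_i for every i, so c is indeed a codeword.


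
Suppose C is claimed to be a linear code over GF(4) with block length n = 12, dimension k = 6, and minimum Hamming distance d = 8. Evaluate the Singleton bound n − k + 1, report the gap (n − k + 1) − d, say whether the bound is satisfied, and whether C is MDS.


Singleton RHS = n − k + 1 = 7, slack = -1, bound violated (no such code; not MDS).

Singleton bound: d ≤ n − k + 1.
Here n = 12, k = 6, so n − k + 1 = 7.
Given d = 8, check d ≤ 7: NO.
Slack = (n − k + 1) − d = -1.
The slack is negative: d = 8 exceeds n − k + 1 = 7 by 1, so the Singleton bound is violated and no linear [12, 6, 8]_4 code can exist. In particular it is not MDS (MDS requires d = n − k + 1 exactly).
Description: the claimed parameters are [12, 6, 8]_4; such a code would be impossible (violates the Singleton bound).


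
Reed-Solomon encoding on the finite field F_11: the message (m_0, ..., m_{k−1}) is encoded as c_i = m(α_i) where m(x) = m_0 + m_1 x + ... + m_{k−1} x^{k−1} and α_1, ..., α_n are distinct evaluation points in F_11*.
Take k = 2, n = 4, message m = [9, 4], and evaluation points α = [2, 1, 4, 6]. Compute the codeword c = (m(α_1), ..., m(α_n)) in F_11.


c = [6, 2, 3, 0]

Message polynomial: m(x) = 9 + 4·x (mod 11).
For each evaluation point α_i, compute m(α_i) mod 11:
  α_1 = 2: Horner steps 4 → 6, so m(2) = 6.
  α_2 = 1: Horner steps 4 → 2, so m(1) = 2.
  α_3 = 4: Horner steps 4 → 3, so m(4) = 3.
  α_4 = 6: Horner steps 4 → 0, so m(6) = 0.
Codeword c = [6, 2, 3, 0] ∈ F_11^4.


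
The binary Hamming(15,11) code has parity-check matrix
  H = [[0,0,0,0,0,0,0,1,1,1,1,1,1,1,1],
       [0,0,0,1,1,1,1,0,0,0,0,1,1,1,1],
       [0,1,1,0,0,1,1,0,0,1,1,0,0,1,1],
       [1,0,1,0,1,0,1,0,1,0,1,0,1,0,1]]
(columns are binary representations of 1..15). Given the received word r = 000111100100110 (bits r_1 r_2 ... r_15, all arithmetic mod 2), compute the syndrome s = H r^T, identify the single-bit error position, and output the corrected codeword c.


s = (1, 0, 0, 1)^T, error position = 9, corrected codeword c = 000111101100110

Compute s = H r^T mod 2 one row at a time:
  s_1 = 0 + 0 + 1 + 0 + 0 + 1 + 1 + 0 = 3 ≡ 1 (mod 2).
  s_2 = 1 + 1 + 1 + 1 + 0 + 1 + 1 + 0 = 6 ≡ 0 (mod 2).
  s_3 = 0 + 0 + 1 + 1 + 1 + 0 + 1 + 0 = 4 ≡ 0 (mod 2).
  s_4 = 0 + 0 + 1 + 1 + 0 + 0 + 1 + 0 = 3 ≡ 1 (mod 2).
s = (1, 0, 0, 1)^T — this equals column 9 of H (binary 1001), so error is at position 9.
Correct: flip bit 9 of r = 000111100100110 to get c = 000111101100110.


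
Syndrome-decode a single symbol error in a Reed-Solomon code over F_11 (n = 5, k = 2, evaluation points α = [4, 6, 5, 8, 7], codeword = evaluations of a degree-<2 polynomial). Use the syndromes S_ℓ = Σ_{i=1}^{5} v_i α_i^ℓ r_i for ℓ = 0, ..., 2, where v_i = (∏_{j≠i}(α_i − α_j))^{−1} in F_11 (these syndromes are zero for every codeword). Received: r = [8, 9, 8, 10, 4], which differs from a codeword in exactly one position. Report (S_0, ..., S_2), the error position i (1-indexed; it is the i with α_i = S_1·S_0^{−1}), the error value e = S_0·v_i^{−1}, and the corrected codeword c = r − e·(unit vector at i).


S = (1, 5, 3), error at position 3, error magnitude e = 5, c = [8, 9, 3, 10, 4].

Step 1: column multipliers v_i = (∏_{j≠i}(α_i − α_j))^{−1} mod 11.
  i = 1 (α = 4): (4−6)(4−5)(4−8)(4−7) = (−2)·(−1)·(−4)·(−3) = 24 ≡ 2, so v_1 = 2^{−1} = 6 (mod 11).
  i = 2 (α = 6): (6−4)(6−5)(6−8)(6−7) = 2·1·(−2)·(−1) = 4 ≡ 4, so v_2 = 4^{−1} = 3 (mod 11).
  i = 3 (α = 5): (5−4)(5−6)(5−8)(5−7) = 1·(−1)·(−3)·(−2) = −6 ≡ 5, so v_3 = 5^{−1} = 9 (mod 11).
  i = 4 (α = 8): (8−4)(8−6)(8−5)(8−7) = 4·2·3·1 = 24 ≡ 2, so v_4 = 2^{−1} = 6 (mod 11).
  i = 5 (α = 7): (7−4)(7−6)(7−5)(7−8) = 3·1·2·(−1) = −6 ≡ 5, so v_5 = 5^{−1} = 9 (mod 11).
  v = [6, 3, 9, 6, 9].
Step 2: syndromes of r = [8, 9, 8, 10, 4] (all sums mod 11).
  S_0 = Σ v_i r_i = 6·8 + 3·9 + 9·8 + 6·10 + 9·4 = 243 ≡ 1.
  S_1 = Σ v_i α_i r_i = 6·4·8 + 3·6·9 + 9·5·8 + 6·8·10 + 9·7·4 = 1446 ≡ 5.
  α_i^2 mod 11 = [5, 3, 3, 9, 5].
  S_2 = Σ v_i α_i^2 r_i = 6·5·8 + 3·3·9 + 9·3·8 + 6·9·10 + 9·5·4 = 1257 ≡ 3.
  S = (1, 5, 3) ≠ 0, so r is not a codeword (an error is present).
Step 3: locate the error. For a single error e at position i, S_ℓ = v_i·e·α_i^ℓ, so α_err = S_1/S_0.
  S_0^{−1} = 1^{−1} = 1 (mod 11), so α_err = 5·1 = 5 ≡ 5 = α_3. Error position i = 3.
  Consistency check: S_2/S_1 = 3·9 = 27 ≡ 5 = α_err ✓ (single-error assumption holds).
Step 4: error magnitude e = S_0/v_3 = S_0·∏_{j≠3}(α_3 − α_j) = 1·5 = 5 ≡ 5 (mod 11).
Step 5: correct position 3: c_3 = r_3 − e = 8 − 5 ≡ 3 (mod 11). Hence c = [8, 9, 3, 10, 4].
  Check: interpolating c through the α_i gives m(x) = 6 + 6·x (degree < 2) with m(α_i) = c_i for every i, so c is indeed a codeword.


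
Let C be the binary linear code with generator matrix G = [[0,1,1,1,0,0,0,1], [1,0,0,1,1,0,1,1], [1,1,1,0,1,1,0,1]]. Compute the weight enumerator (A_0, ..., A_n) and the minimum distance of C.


Weight distribution: A_0 = 1, A_3 = 1, A_4 = 2, A_5 = 3, A_6 = 1. Minimum distance d = 3.

Enumerate all 2^3 = 8 messages m ∈ F_2^3.
For each, compute codeword c = mG in F_2^8, then tally its weight.
  m = 000 → c = 00000000, weight = 0.
  m = 100 → c = 01110001, weight = 4.
  m = 010 → c = 10011011, weight = 5.
  m = 110 → c = 11101010, weight = 5.
  m = 001 → c = 11101101, weight = 6.
  m = 101 → c = 10011100, weight = 4.
  m = 011 → c = 01110110, weight = 5.
  m = 111 → c = 00000111, weight = 3.
Tally weights:
  weight 0: 1 codewords.
  weight 3: 1 codewords.
  weight 4: 2 codewords.
  weight 5: 3 codewords.
  weight 6: 1 codewords.
Minimum distance d = smallest w > 0 with A_w > 0 = 3.
Sanity: Σ A_w = 8 = 2^3 = 8 ✓.


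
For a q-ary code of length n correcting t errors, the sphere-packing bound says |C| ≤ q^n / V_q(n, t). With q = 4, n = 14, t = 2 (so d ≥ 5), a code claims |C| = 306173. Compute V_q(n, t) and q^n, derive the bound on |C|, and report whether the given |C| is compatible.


V_q(n, t) = 862, q^n = 268435456, Hamming bound = 311410, |C| = 306173 ≤ bound (satisfied).

Step 1: Compute V_q(n, t) = Σ_{j=0}^2 C(n, j) (q−1)^j.
  j = 0: C(14,0)·(3)^0 = 1·1 = 1.
  j = 1: C(14,1)·(3)^1 = 14·3 = 42.
  j = 2: C(14,2)·(3)^2 = 91·9 = 819.
  V_q(n, t) = 1 + 42 + 819 = 862.
Step 2: q^n = 4^14 = 268435456.
Step 3: Hamming bound ⌊q^n / V_q(n,t)⌋ = ⌊268435456/862⌋ = 311410.
Step 4: Compare |C| = 306173 to 311410: satisfied.
The claimed |C| lies below the Hamming bound.


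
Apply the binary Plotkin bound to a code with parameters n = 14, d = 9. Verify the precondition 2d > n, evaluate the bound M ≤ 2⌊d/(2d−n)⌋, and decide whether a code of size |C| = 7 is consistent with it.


Plotkin bound M ≤ 4; given |C| = 7 > bound (violated).

Check applicability: 2d = 18, n = 14.
2d − n = 4 > 0, so Plotkin applies.
Compute d/(2d−n) = 9/4 ≈ 2.2500.
⌊d/(2d−n)⌋ = 2.
Plotkin bound: M ≤ 2·2 = 4.
Given |C| = 7, check: VIOLATED.
This |C| is above the Plotkin bound, so no binary code with n = 14, d = 9 and 7 codewords exists.


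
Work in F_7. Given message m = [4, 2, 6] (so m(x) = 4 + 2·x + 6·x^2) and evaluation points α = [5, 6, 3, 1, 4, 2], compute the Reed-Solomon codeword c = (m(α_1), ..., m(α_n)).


c = [3, 1, 1, 5, 3, 4]

Message polynomial: m(x) = 4 + 2·x + 6·x^2 (mod 7).
For each evaluation point α_i, compute m(α_i) mod 7:
  α_1 = 5: Horner steps 6 → 4 → 3, so m(5) = 3.
  α_2 = 6: Horner steps 6 → 3 → 1, so m(6) = 1.
  α_3 = 3: Horner steps 6 → 6 → 1, so m(3) = 1.
  α_4 = 1: Horner steps 6 → 1 → 5, so m(1) = 5.
  α_5 = 4: Horner steps 6 → 5 → 3, so m(4) = 3.
  α_6 = 2: Horner steps 6 → 0 → 4, so m(2) = 4.
Codeword c = [3, 1, 1, 5, 3, 4] ∈ F_7^6.


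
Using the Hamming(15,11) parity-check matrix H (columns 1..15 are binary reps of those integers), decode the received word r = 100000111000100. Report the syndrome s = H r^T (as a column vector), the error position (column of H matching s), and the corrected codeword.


s = (1, 0, 1, 0)^T, error position = 10, corrected codeword c = 100000111100100

Compute s = H r^T mod 2 one row at a time:
  s_1 = 1 + 1 + 0 + 0 + 0 + 1 + 0 + 0 = 3 ≡ 1 (mod 2).
  s_2 = 0 + 0 + 0 + 1 + 0 + 1 + 0 + 0 = 2 ≡ 0 (mod 2).
  s_3 = 0 + 0 + 0 + 1 + 0 + 0 + 0 + 0 = 1 ≡ 1 (mod 2).
  s_4 = 1 + 0 + 0 + 1 + 1 + 0 + 1 + 0 = 4 ≡ 0 (mod 2).
s = (1, 0, 1, 0)^T — this equals column 10 of H (binary 1010), so error is at position 10.
Correct: flip bit 10 of r = 100000111000100 to get c = 100000111100100.


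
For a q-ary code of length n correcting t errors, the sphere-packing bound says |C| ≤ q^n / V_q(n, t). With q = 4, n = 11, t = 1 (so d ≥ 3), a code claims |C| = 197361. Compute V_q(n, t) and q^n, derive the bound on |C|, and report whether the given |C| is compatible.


V_q(n, t) = 34, q^n = 4194304, Hamming bound = 123361, |C| = 197361 > bound (violated).

Step 1: Compute V_q(n, t) = Σ_{j=0}^1 C(n, j) (q−1)^j.
  j = 0: C(11,0)·(3)^0 = 1·1 = 1.
  j = 1: C(11,1)·(3)^1 = 11·3 = 33.
  V_q(n, t) = 1 + 33 = 34.
Step 2: q^n = 4^11 = 4194304.
Step 3: Hamming bound ⌊q^n / V_q(n,t)⌋ = ⌊4194304/34⌋ = 123361.
Step 4: Compare |C| = 197361 to 123361: violated.
The claimed |C| lies above the Hamming bound, so no 4-ary code of length 11 with d ≥ 3 can have 197361 codewords.


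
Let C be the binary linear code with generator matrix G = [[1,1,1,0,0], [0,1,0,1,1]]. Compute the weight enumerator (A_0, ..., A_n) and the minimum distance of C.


Weight distribution: A_0 = 1, A_3 = 2, A_4 = 1. Minimum distance d = 3.

Enumerate all 2^2 = 4 messages m ∈ F_2^2.
For each, compute codeword c = mG in F_2^5, then tally its weight.
  m = 00 → c = 00000, weight = 0.
  m = 10 → c = 11100, weight = 3.
  m = 01 → c = 01011, weight = 3.
  m = 11 → c = 10111, weight = 4.
Tally weights:
  weight 0: 1 codewords.
  weight 3: 2 codewords.
  weight 4: 1 codewords.
Minimum distance d = smallest w > 0 with A_w > 0 = 3.
Sanity: Σ A_w = 4 = 2^2 = 4 ✓.


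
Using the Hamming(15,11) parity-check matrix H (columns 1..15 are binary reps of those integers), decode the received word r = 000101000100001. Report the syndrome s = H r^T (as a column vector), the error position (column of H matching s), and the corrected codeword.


s = (0, 1, 1, 1)^T, error position = 7, corrected codeword c = 000101100100001

Compute s = H r^T mod 2 one row at a time:
  s_1 = 0 + 0 + 1 + 0 + 0 + 0 + 0 + 1 = 2 ≡ 0 (mod 2).
  s_2 = 1 + 0 + 1 + 0 + 0 + 0 + 0 + 1 = 3 ≡ 1 (mod 2).
  s_3 = 0 + 0 + 1 + 0 + 1 + 0 + 0 + 1 = 3 ≡ 1 (mod 2).
  s_4 = 0 + 0 + 0 + 0 + 0 + 0 + 0 + 1 = 1 ≡ 1 (mod 2).
s = (0, 1, 1, 1)^T — this equals column 7 of H (binary 0111), so error is at position 7.
Correct: flip bit 7 of r = 000101000100001 to get c = 000101100100001.


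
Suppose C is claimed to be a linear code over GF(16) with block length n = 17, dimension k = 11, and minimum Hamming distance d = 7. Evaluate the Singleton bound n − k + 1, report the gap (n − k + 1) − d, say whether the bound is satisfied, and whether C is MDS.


Singleton RHS = n − k + 1 = 7, slack = 0, bound satisfied, MDS.

Singleton bound: d ≤ n − k + 1.
Here n = 17, k = 11, so n − k + 1 = 7.
Given d = 7, check d ≤ 7: YES.
Slack = (n − k + 1) − d = 0.
The code is MDS (slack = 0).
Description: the claimed parameters are [17, 11, 7]_16; such a code would be MDS (meets Singleton bound).


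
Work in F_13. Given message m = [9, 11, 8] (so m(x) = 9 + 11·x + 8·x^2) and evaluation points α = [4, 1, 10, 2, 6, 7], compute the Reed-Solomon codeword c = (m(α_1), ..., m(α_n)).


c = [12, 2, 9, 11, 12, 10]

Message polynomial: m(x) = 9 + 11·x + 8·x^2 (mod 13).
For each evaluation point α_i, compute m(α_i) mod 13:
  α_1 = 4: Horner steps 8 → 4 → 12, so m(4) = 12.
  α_2 = 1: Horner steps 8 → 6 → 2, so m(1) = 2.
  α_3 = 10: Horner steps 8 → 0 → 9, so m(10) = 9.
  α_4 = 2: Horner steps 8 → 1 → 11, so m(2) = 11.
  α_5 = 6: Horner steps 8 → 7 → 12, so m(6) = 12.
  α_6 = 7: Horner steps 8 → 2 → 10, so m(7) = 10.
Codeword c = [12, 2, 9, 11, 12, 10] ∈ F_13^6.


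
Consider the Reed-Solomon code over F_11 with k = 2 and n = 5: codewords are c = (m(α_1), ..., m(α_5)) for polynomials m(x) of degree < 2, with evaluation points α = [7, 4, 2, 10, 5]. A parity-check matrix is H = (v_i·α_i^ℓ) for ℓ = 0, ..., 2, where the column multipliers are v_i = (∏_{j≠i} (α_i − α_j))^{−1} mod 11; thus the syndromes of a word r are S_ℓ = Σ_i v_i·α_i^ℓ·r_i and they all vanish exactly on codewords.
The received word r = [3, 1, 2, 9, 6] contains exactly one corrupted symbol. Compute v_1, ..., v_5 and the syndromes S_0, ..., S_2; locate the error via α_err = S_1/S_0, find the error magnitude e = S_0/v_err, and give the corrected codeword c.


S = (1, 7, 5), error at position 1, error magnitude e = 9, c = [5, 1, 2, 9, 6].

Step 1: column multipliers v_i = (∏_{j≠i}(α_i − α_j))^{−1} mod 11.
  i = 1 (α = 7): (7−4)(7−2)(7−10)(7−5) = 3·5·(−3)·2 = −90 ≡ 9, so v_1 = 9^{−1} = 5 (mod 11).
  i = 2 (α = 4): (4−7)(4−2)(4−10)(4−5) = (−3)·2·(−6)·(−1) = −36 ≡ 8, so v_2 = 8^{−1} = 7 (mod 11).
  i = 3 (α = 2): (2−7)(2−4)(2−10)(2−5) = (−5)·(−2)·(−8)·(−3) = 240 ≡ 9, so v_3 = 9^{−1} = 5 (mod 11).
  i = 4 (α = 10): (10−7)(10−4)(10−2)(10−5) = 3·6·8·5 = 720 ≡ 5, so v_4 = 5^{−1} = 9 (mod 11).
  i = 5 (α = 5): (5−7)(5−4)(5−2)(5−10) = (−2)·1·3·(−5) = 30 ≡ 8, so v_5 = 8^{−1} = 7 (mod 11).
  v = [5, 7, 5, 9, 7].
Step 2: syndromes of r = [3, 1, 2, 9, 6] (all sums mod 11).
  S_0 = Σ v_i r_i = 5·3 + 7·1 + 5·2 + 9·9 + 7·6 = 155 ≡ 1.
  S_1 = Σ v_i α_i r_i = 5·7·3 + 7·4·1 + 5·2·2 + 9·10·9 + 7·5·6 = 1173 ≡ 7.
  α_i^2 mod 11 = [5, 5, 4, 1, 3].
  S_2 = Σ v_i α_i^2 r_i = 5·5·3 + 7·5·1 + 5·4·2 + 9·1·9 + 7·3·6 = 357 ≡ 5.
  S = (1, 7, 5) ≠ 0, so r is not a codeword (an error is present).
Step 3: locate the error. For a single error e at position i, S_ℓ = v_i·e·α_i^ℓ, so α_err = S_1/S_0.
  S_0^{−1} = 1^{−1} = 1 (mod 11), so α_err = 7·1 = 7 ≡ 7 = α_1. Error position i = 1.
  Consistency check: S_2/S_1 = 5·8 = 40 ≡ 7 = α_err ✓ (single-error assumption holds).
Step 4: error magnitude e = S_0/v_1 = S_0·∏_{j≠1}(α_1 − α_j) = 1·9 = 9 ≡ 9 (mod 11).
Step 5: correct position 1: c_1 = r_1 − e = 3 − 9 ≡ 5 (mod 11). Hence c = [5, 1, 2, 9, 6].
  Check: interpolating c through the α_i gives m(x) = 3 + 5·x (degree < 2) with m(α_i) = c_i for every i, so c is indeed a codeword.


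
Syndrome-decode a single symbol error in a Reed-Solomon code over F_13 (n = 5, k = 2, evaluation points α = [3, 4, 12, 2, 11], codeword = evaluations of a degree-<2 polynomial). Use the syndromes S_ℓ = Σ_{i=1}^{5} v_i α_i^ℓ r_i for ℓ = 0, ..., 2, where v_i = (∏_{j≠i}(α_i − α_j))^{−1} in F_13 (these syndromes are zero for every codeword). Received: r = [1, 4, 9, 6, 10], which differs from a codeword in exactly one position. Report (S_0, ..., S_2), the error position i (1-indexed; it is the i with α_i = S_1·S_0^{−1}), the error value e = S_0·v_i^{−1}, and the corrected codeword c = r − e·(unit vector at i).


S = (8, 11, 7), error at position 1, error magnitude e = 9, c = [5, 4, 9, 6, 10].

Step 1: column multipliers v_i = (∏_{j≠i}(α_i − α_j))^{−1} mod 13.
  i = 1 (α = 3): (3−4)(3−12)(3−2)(3−11) = (−1)·(−9)·1·(−8) = −72 ≡ 6, so v_1 = 6^{−1} = 11 (mod 13).
  i = 2 (α = 4): (4−3)(4−12)(4−2)(4−11) = 1·(−8)·2·(−7) = 112 ≡ 8, so v_2 = 8^{−1} = 5 (mod 13).
  i = 3 (α = 12): (12−3)(12−4)(12−2)(12−11) = 9·8·10·1 = 720 ≡ 5, so v_3 = 5^{−1} = 8 (mod 13).
  i = 4 (α = 2): (2−3)(2−4)(2−12)(2−11) = (−1)·(−2)·(−10)·(−9) = 180 ≡ 11, so v_4 = 11^{−1} = 6 (mod 13).
  i = 5 (α = 11): (11−3)(11−4)(11−12)(11−2) = 8·7·(−1)·9 = −504 ≡ 3, so v_5 = 3^{−1} = 9 (mod 13).
  v = [11, 5, 8, 6, 9].
Step 2: syndromes of r = [1, 4, 9, 6, 10] (all sums mod 13).
  S_0 = Σ v_i r_i = 11·1 + 5·4 + 8·9 + 6·6 + 9·10 = 229 ≡ 8.
  S_1 = Σ v_i α_i r_i = 11·3·1 + 5·4·4 + 8·12·9 + 6·2·6 + 9·11·10 = 2039 ≡ 11.
  α_i^2 mod 13 = [9, 3, 1, 4, 4].
  S_2 = Σ v_i α_i^2 r_i = 11·9·1 + 5·3·4 + 8·1·9 + 6·4·6 + 9·4·10 = 735 ≡ 7.
  S = (8, 11, 7) ≠ 0, so r is not a codeword (an error is present).
Step 3: locate the error. For a single error e at position i, S_ℓ = v_i·e·α_i^ℓ, so α_err = S_1/S_0.
  S_0^{−1} = 8^{−1} = 5 (mod 13), so α_err = 11·5 = 55 ≡ 3 = α_1. Error position i = 1.
  Consistency check: S_2/S_1 = 7·6 = 42 ≡ 3 = α_err ✓ (single-error assumption holds).
Step 4: error magnitude e = S_0/v_1 = S_0·∏_{j≠1}(α_1 − α_j) = 8·6 = 48 ≡ 9 (mod 13).
Step 5: correct position 1: c_1 = r_1 − e = 1 − 9 ≡ 5 (mod 13). Hence c = [5, 4, 9, 6, 10].
  Check: interpolating c through the α_i gives m(x) = 8 + 12·x (degree < 2) with m(α_i) = c_i for every i, so c is indeed a codeword.


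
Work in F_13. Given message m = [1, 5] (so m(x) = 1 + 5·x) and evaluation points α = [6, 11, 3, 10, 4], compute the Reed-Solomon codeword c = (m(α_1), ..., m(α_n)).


c = [5, 4, 3, 12, 8]

Message polynomial: m(x) = 1 + 5·x (mod 13).
For each evaluation point α_i, compute m(α_i) mod 13:
  α_1 = 6: Horner steps 5 → 5, so m(6) = 5.
  α_2 = 11: Horner steps 5 → 4, so m(11) = 4.
  α_3 = 3: Horner steps 5 → 3, so m(3) = 3.
  α_4 = 10: Horner steps 5 → 12, so m(10) = 12.
  α_5 = 4: Horner steps 5 → 8, so m(4) = 8.
Codeword c = [5, 4, 3, 12, 8] ∈ F_13^5.


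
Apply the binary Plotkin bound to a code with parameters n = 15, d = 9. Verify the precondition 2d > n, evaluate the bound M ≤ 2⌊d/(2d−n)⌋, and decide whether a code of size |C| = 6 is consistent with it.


Plotkin bound M ≤ 6; given |C| = 6 ≤ bound (satisfied).

Check applicability: 2d = 18, n = 15.
2d − n = 3 > 0, so Plotkin applies.
Compute d/(2d−n) = 9/3 ≈ 3.0000.
⌊d/(2d−n)⌋ = 3.
Plotkin bound: M ≤ 2·3 = 6.
Given |C| = 6, check: satisfied.
This |C| is at the Plotkin bound.


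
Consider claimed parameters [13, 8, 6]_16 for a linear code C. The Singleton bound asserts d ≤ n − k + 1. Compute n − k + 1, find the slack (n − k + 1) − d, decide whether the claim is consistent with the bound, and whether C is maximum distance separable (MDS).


Singleton RHS = n − k + 1 = 6, slack = 0, bound satisfied, MDS.

Singleton bound: d ≤ n − k + 1.
Here n = 13, k = 8, so n − k + 1 = 6.
Given d = 6, check d ≤ 6: YES.
Slack = (n − k + 1) − d = 0.
The code is MDS (slack = 0).
Description: the claimed parameters are [13, 8, 6]_16; such a code would be MDS (meets Singleton bound).


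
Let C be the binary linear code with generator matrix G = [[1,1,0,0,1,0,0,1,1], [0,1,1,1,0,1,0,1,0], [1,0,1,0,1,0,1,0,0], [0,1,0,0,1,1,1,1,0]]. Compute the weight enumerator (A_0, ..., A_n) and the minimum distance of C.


Weight distribution: A_0 = 1, A_2 = 1, A_4 = 5, A_5 = 6, A_6 = 1, A_7 = 2. Minimum distance d = 2.

Enumerate all 2^4 = 16 messages m ∈ F_2^4.
For each, compute codeword c = mG in F_2^9, then tally its weight.
  m = 0000 → c = 000000000, weight = 0.
  m = 1000 → c = 110010011, weight = 5.
  m = 0100 → c = 011101010, weight = 5.
  m = 1100 → c = 101111001, weight = 6.
  m = 0010 → c = 101010100, weight = 4.
  m = 1010 → c = 011000111, weight = 5.
  m = 0110 → c = 110111110, weight = 7.
  m = 1110 → c = 000101101, weight = 4.
  m = 0001 → c = 010011110, weight = 5.
  m = 1001 → c = 100001101, weight = 4.
  m = 0101 → c = 001110100, weight = 4.
  m = 1101 → c = 111100111, weight = 7.
  m = 0011 → c = 111001010, weight = 5.
  m = 1011 → c = 001011001, weight = 4.
  m = 0111 → c = 100100000, weight = 2.
  m = 1111 → c = 010110011, weight = 5.
Tally weights:
  weight 0: 1 codewords.
  weight 2: 1 codewords.
  weight 4: 5 codewords.
  weight 5: 6 codewords.
  weight 6: 1 codewords.
  weight 7: 2 codewords.
Minimum distance d = smallest w > 0 with A_w > 0 = 2.
Sanity: Σ A_w = 16 = 2^4 = 16 ✓.


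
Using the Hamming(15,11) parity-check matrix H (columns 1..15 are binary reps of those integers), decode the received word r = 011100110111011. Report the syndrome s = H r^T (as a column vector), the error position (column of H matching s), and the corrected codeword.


s = (0, 1, 1, 0)^T, error position = 6, corrected codeword c = 011101110111011

Compute s = H r^T mod 2 one row at a time:
  s_1 = 1 + 0 + 1 + 1 + 1 + 0 + 1 + 1 = 6 ≡ 0 (mod 2).
  s_2 = 1 + 0 + 0 + 1 + 1 + 0 + 1 + 1 = 5 ≡ 1 (mod 2).
  s_3 = 1 + 1 + 0 + 1 + 1 + 1 + 1 + 1 = 7 ≡ 1 (mod 2).
  s_4 = 0 + 1 + 0 + 1 + 0 + 1 + 0 + 1 = 4 ≡ 0 (mod 2).
s = (0, 1, 1, 0)^T — this equals column 6 of H (binary 0110), so error is at position 6.
Correct: flip bit 6 of r = 011100110111011 to get c = 011101110111011.


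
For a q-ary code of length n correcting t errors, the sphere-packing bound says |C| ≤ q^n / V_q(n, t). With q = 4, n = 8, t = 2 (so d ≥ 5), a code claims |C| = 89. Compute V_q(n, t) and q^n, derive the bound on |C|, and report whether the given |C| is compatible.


V_q(n, t) = 277, q^n = 65536, Hamming bound = 236, |C| = 89 ≤ bound (satisfied).

Step 1: Compute V_q(n, t) = Σ_{j=0}^2 C(n, j) (q−1)^j.
  j = 0: C(8,0)·(3)^0 = 1·1 = 1.
  j = 1: C(8,1)·(3)^1 = 8·3 = 24.
  j = 2: C(8,2)·(3)^2 = 28·9 = 252.
  V_q(n, t) = 1 + 24 + 252 = 277.
Step 2: q^n = 4^8 = 65536.
Step 3: Hamming bound ⌊q^n / V_q(n,t)⌋ = ⌊65536/277⌋ = 236.
Step 4: Compare |C| = 89 to 236: satisfied.
The claimed |C| lies below the Hamming bound.


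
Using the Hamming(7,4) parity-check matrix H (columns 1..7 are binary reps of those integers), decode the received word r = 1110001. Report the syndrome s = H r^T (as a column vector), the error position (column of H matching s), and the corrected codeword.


s = (1, 1, 1)^T, error position = 7, corrected codeword c = 1110000

Compute s = H r^T mod 2 one row at a time:
  s_1 = 0 + 0 + 0 + 1 = 1 ≡ 1 (mod 2).
  s_2 = 1 + 1 + 0 + 1 = 3 ≡ 1 (mod 2).
  s_3 = 1 + 1 + 0 + 1 = 3 ≡ 1 (mod 2).
s = (1, 1, 1)^T — this equals column 7 of H (binary 111), so error is at position 7.
Correct: flip bit 7 of r = 1110001 to get c = 1110000.


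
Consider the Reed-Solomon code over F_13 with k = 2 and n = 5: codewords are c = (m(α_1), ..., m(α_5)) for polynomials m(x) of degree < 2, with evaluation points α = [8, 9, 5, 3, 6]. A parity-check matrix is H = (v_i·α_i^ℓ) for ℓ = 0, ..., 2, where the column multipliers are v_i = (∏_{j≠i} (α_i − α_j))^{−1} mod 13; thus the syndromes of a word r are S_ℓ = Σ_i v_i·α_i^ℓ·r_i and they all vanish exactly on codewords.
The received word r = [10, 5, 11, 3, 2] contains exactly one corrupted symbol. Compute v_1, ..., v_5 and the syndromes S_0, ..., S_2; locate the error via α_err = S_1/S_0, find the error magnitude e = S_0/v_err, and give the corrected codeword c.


S = (8, 7, 11), error at position 2, error magnitude e = 4, c = [10, 1, 11, 3, 2].

Step 1: column multipliers v_i = (∏_{j≠i}(α_i − α_j))^{−1} mod 13.
  i = 1 (α = 8): (8−9)(8−5)(8−3)(8−6) = (−1)·3·5·2 = −30 ≡ 9, so v_1 = 9^{−1} = 3 (mod 13).
  i = 2 (α = 9): (9−8)(9−5)(9−3)(9−6) = 1·4·6·3 = 72 ≡ 7, so v_2 = 7^{−1} = 2 (mod 13).
  i = 3 (α = 5): (5−8)(5−9)(5−3)(5−6) = (−3)·(−4)·2·(−1) = −24 ≡ 2, so v_3 = 2^{−1} = 7 (mod 13).
  i = 4 (α = 3): (3−8)(3−9)(3−5)(3−6) = (−5)·(−6)·(−2)·(−3) = 180 ≡ 11, so v_4 = 11^{−1} = 6 (mod 13).
  i = 5 (α = 6): (6−8)(6−9)(6−5)(6−3) = (−2)·(−3)·1·3 = 18 ≡ 5, so v_5 = 5^{−1} = 8 (mod 13).
  v = [3, 2, 7, 6, 8].
Step 2: syndromes of r = [10, 5, 11, 3, 2] (all sums mod 13).
  S_0 = Σ v_i r_i = 3·10 + 2·5 + 7·11 + 6·3 + 8·2 = 151 ≡ 8.
  S_1 = Σ v_i α_i r_i = 3·8·10 + 2·9·5 + 7·5·11 + 6·3·3 + 8·6·2 = 865 ≡ 7.
  α_i^2 mod 13 = [12, 3, 12, 9, 10].
  S_2 = Σ v_i α_i^2 r_i = 3·12·10 + 2·3·5 + 7·12·11 + 6·9·3 + 8·10·2 = 1636 ≡ 11.
  S = (8, 7, 11) ≠ 0, so r is not a codeword (an error is present).
Step 3: locate the error. For a single error e at position i, S_ℓ = v_i·e·α_i^ℓ, so α_err = S_1/S_0.
  S_0^{−1} = 8^{−1} = 5 (mod 13), so α_err = 7·5 = 35 ≡ 9 = α_2. Error position i = 2.
  Consistency check: S_2/S_1 = 11·2 = 22 ≡ 9 = α_err ✓ (single-error assumption holds).
Step 4: error magnitude e = S_0/v_2 = S_0·∏_{j≠2}(α_2 − α_j) = 8·7 = 56 ≡ 4 (mod 13).
Step 5: correct position 2: c_2 = r_2 − e = 5 − 4 ≡ 1 (mod 13). Hence c = [10, 1, 11, 3, 2].
  Check: interpolating c through the α_i gives m(x) = 4 + 4·x (degree < 2) with m(α_i) = c_i for every i, so c is indeed a codeword.


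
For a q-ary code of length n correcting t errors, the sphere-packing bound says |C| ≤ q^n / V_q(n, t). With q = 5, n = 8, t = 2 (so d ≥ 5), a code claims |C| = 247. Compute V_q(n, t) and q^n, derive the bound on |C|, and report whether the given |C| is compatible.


V_q(n, t) = 481, q^n = 390625, Hamming bound = 812, |C| = 247 ≤ bound (satisfied).

Step 1: Compute V_q(n, t) = Σ_{j=0}^2 C(n, j) (q−1)^j.
  j = 0: C(8,0)·(4)^0 = 1·1 = 1.
  j = 1: C(8,1)·(4)^1 = 8·4 = 32.
  j = 2: C(8,2)·(4)^2 = 28·16 = 448.
  V_q(n, t) = 1 + 32 + 448 = 481.
Step 2: q^n = 5^8 = 390625.
Step 3: Hamming bound ⌊q^n / V_q(n,t)⌋ = ⌊390625/481⌋ = 812.
Step 4: Compare |C| = 247 to 812: satisfied.
The claimed |C| lies below the Hamming bound.


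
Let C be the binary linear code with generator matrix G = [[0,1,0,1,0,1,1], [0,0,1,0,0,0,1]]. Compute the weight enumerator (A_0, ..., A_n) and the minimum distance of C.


Weight distribution: A_0 = 1, A_2 = 1, A_4 = 2. Minimum distance d = 2.

Enumerate all 2^2 = 4 messages m ∈ F_2^2.
For each, compute codeword c = mG in F_2^7, then tally its weight.
  m = 00 → c = 0000000, weight = 0.
  m = 10 → c = 0101011, weight = 4.
  m = 01 → c = 0010001, weight = 2.
  m = 11 → c = 0111010, weight = 4.
Tally weights:
  weight 0: 1 codewords.
  weight 2: 1 codewords.
  weight 4: 2 codewords.
Minimum distance d = smallest w > 0 with A_w > 0 = 2.
Sanity: Σ A_w = 4 = 2^2 = 4 ✓.


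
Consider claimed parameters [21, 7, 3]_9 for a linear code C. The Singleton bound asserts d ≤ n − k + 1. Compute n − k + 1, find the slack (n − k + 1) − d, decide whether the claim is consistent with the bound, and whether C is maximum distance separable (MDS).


Singleton RHS = n − k + 1 = 15, slack = 12, bound satisfied, not MDS.

Singleton bound: d ≤ n − k + 1.
Here n = 21, k = 7, so n − k + 1 = 15.
Given d = 3, check d ≤ 15: YES.
Slack = (n − k + 1) − d = 12.
The code is NOT MDS (slack = 12 > 0).
Description: the claimed parameters are [21, 7, 3]_9; such a code would be non-MDS.


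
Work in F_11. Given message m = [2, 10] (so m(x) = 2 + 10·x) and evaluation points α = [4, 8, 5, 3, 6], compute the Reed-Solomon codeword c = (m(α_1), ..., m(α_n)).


c = [9, 5, 8, 10, 7]

Message polynomial: m(x) = 2 + 10·x (mod 11).
For each evaluation point α_i, compute m(α_i) mod 11:
  α_1 = 4: Horner steps 10 → 9, so m(4) = 9.
  α_2 = 8: Horner steps 10 → 5, so m(8) = 5.
  α_3 = 5: Horner steps 10 → 8, so m(5) = 8.
  α_4 = 3: Horner steps 10 → 10, so m(3) = 10.
  α_5 = 6: Horner steps 10 → 7, so m(6) = 7.
Codeword c = [9, 5, 8, 10, 7] ∈ F_11^5.


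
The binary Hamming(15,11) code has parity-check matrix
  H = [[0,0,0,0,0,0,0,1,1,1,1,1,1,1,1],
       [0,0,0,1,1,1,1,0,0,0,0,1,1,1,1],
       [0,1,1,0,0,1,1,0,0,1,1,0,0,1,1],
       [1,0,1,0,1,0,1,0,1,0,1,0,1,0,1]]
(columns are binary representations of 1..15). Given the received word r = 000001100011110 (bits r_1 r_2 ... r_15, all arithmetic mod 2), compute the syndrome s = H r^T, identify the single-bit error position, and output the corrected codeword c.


s = (0, 1, 0, 1)^T, error position = 5, corrected codeword c = 000011100011110

Compute s = H r^T mod 2 one row at a time:
  s_1 = 0 + 0 + 0 + 1 + 1 + 1 + 1 + 0 = 4 ≡ 0 (mod 2).
  s_2 = 0 + 0 + 1 + 1 + 1 + 1 + 1 + 0 = 5 ≡ 1 (mod 2).
  s_3 = 0 + 0 + 1 + 1 + 0 + 1 + 1 + 0 = 4 ≡ 0 (mod 2).
  s_4 = 0 + 0 + 0 + 1 + 0 + 1 + 1 + 0 = 3 ≡ 1 (mod 2).
s = (0, 1, 0, 1)^T — this equals column 5 of H (binary 0101), so error is at position 5.
Correct: flip bit 5 of r = 000001100011110 to get c = 000011100011110.


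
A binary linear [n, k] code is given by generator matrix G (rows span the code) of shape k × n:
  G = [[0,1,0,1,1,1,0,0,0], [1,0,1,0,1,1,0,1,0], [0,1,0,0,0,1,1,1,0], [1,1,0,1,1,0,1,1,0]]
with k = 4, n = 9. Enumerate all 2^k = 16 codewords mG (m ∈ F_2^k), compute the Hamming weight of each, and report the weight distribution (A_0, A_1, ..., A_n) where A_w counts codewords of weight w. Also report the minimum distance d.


Weight distribution: A_0 = 1, A_2 = 1, A_3 = 2, A_4 = 5, A_5 = 6, A_6 = 1. Minimum distance d = 2.

Enumerate all 2^4 = 16 messages m ∈ F_2^4.
For each, compute codeword c = mG in F_2^9, then tally its weight.
  m = 0000 → c = 000000000, weight = 0.
  m = 1000 → c = 010111000, weight = 4.
  m = 0100 → c = 101011010, weight = 5.
  m = 1100 → c = 111100010, weight = 5.
  m = 0010 → c = 010001110, weight = 4.
  m = 1010 → c = 000110110, weight = 4.
  m = 0110 → c = 111010100, weight = 5.
  m = 1110 → c = 101101100, weight = 5.
  m = 0001 → c = 110110110, weight = 6.
  m = 1001 → c = 100001110, weight = 4.
  m = 0101 → c = 011101100, weight = 5.
  m = 1101 → c = 001010100, weight = 3.
  m = 0011 → c = 100111000, weight = 4.
  m = 1011 → c = 110000000, weight = 2.
  m = 0111 → c = 001100010, weight = 3.
  m = 1111 → c = 011011010, weight = 5.
Tally weights:
  weight 0: 1 codewords.
  weight 2: 1 codewords.
  weight 3: 2 codewords.
  weight 4: 5 codewords.
  weight 5: 6 codewords.
  weight 6: 1 codewords.
Minimum distance d = smallest w > 0 with A_w > 0 = 2.
Sanity: Σ A_w = 16 = 2^4 = 16 ✓.


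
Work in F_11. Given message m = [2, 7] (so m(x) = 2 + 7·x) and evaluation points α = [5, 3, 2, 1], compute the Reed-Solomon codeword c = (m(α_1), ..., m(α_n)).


c = [4, 1, 5, 9]

Message polynomial: m(x) = 2 + 7·x (mod 11).
For each evaluation point α_i, compute m(α_i) mod 11:
  α_1 = 5: Horner steps 7 → 4, so m(5) = 4.
  α_2 = 3: Horner steps 7 → 1, so m(3) = 1.
  α_3 = 2: Horner steps 7 → 5, so m(2) = 5.
  α_4 = 1: Horner steps 7 → 9, so m(1) = 9.
Codeword c = [4, 1, 5, 9] ∈ F_11^4.


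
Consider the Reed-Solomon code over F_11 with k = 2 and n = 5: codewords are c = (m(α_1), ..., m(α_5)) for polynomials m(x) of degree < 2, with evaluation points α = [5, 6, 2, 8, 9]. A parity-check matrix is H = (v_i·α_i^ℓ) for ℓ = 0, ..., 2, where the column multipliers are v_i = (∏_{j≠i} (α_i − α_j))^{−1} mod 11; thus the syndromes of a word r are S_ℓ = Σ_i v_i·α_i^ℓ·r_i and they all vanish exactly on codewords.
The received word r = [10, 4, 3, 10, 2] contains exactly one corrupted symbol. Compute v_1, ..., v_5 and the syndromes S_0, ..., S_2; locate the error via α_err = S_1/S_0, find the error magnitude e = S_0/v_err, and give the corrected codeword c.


S = (8, 7, 2), error at position 1, error magnitude e = 9, c = [1, 4, 3, 10, 2].

Step 1: column multipliers v_i = (∏_{j≠i}(α_i − α_j))^{−1} mod 11.
  i = 1 (α = 5): (5−6)(5−2)(5−8)(5−9) = (−1)·3·(−3)·(−4) = −36 ≡ 8, so v_1 = 8^{−1} = 7 (mod 11).
  i = 2 (α = 6): (6−5)(6−2)(6−8)(6−9) = 1·4·(−2)·(−3) = 24 ≡ 2, so v_2 = 2^{−1} = 6 (mod 11).
  i = 3 (α = 2): (2−5)(2−6)(2−8)(2−9) = (−3)·(−4)·(−6)·(−7) = 504 ≡ 9, so v_3 = 9^{−1} = 5 (mod 11).
  i = 4 (α = 8): (8−5)(8−6)(8−2)(8−9) = 3·2·6·(−1) = −36 ≡ 8, so v_4 = 8^{−1} = 7 (mod 11).
  i = 5 (α = 9): (9−5)(9−6)(9−2)(9−8) = 4·3·7·1 = 84 ≡ 7, so v_5 = 7^{−1} = 8 (mod 11).
  v = [7, 6, 5, 7, 8].
Step 2: syndromes of r = [10, 4, 3, 10, 2] (all sums mod 11).
  S_0 = Σ v_i r_i = 7·10 + 6·4 + 5·3 + 7·10 + 8·2 = 195 ≡ 8.
  S_1 = Σ v_i α_i r_i = 7·5·10 + 6·6·4 + 5·2·3 + 7·8·10 + 8·9·2 = 1228 ≡ 7.
  α_i^2 mod 11 = [3, 3, 4, 9, 4].
  S_2 = Σ v_i α_i^2 r_i = 7·3·10 + 6·3·4 + 5·4·3 + 7·9·10 + 8·4·2 = 1036 ≡ 2.
  S = (8, 7, 2) ≠ 0, so r is not a codeword (an error is present).
Step 3: locate the error. For a single error e at position i, S_ℓ = v_i·e·α_i^ℓ, so α_err = S_1/S_0.
  S_0^{−1} = 8^{−1} = 7 (mod 11), so α_err = 7·7 = 49 ≡ 5 = α_1. Error position i = 1.
  Consistency check: S_2/S_1 = 2·8 = 16 ≡ 5 = α_err ✓ (single-error assumption holds).
Step 4: error magnitude e = S_0/v_1 = S_0·∏_{j≠1}(α_1 − α_j) = 8·8 = 64 ≡ 9 (mod 11).
Step 5: correct position 1: c_1 = r_1 − e = 10 − 9 ≡ 1 (mod 11). Hence c = [1, 4, 3, 10, 2].
  Check: interpolating c through the α_i gives m(x) = 8 + 3·x (degree < 2) with m(α_i) = c_i for every i, so c is indeed a codeword.


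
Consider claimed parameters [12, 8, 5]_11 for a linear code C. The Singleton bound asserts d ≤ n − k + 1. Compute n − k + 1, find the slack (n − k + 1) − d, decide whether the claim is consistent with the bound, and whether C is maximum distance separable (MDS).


Singleton RHS = n − k + 1 = 5, slack = 0, bound satisfied, MDS.

Singleton bound: d ≤ n − k + 1.
Here n = 12, k = 8, so n − k + 1 = 5.
Given d = 5, check d ≤ 5: YES.
Slack = (n − k + 1) − d = 0.
The code is MDS (slack = 0).
Description: the claimed parameters are [12, 8, 5]_11; such a code would be MDS (meets Singleton bound).


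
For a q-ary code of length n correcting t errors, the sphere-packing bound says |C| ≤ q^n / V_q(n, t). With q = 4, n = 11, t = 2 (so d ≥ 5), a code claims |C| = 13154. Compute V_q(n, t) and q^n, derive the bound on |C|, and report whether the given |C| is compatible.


V_q(n, t) = 529, q^n = 4194304, Hamming bound = 7928, |C| = 13154 > bound (violated).

Step 1: Compute V_q(n, t) = Σ_{j=0}^2 C(n, j) (q−1)^j.
  j = 0: C(11,0)·(3)^0 = 1·1 = 1.
  j = 1: C(11,1)·(3)^1 = 11·3 = 33.
  j = 2: C(11,2)·(3)^2 = 55·9 = 495.
  V_q(n, t) = 1 + 33 + 495 = 529.
Step 2: q^n = 4^11 = 4194304.
Step 3: Hamming bound ⌊q^n / V_q(n,t)⌋ = ⌊4194304/529⌋ = 7928.
Step 4: Compare |C| = 13154 to 7928: violated.
The claimed |C| lies above the Hamming bound, so no 4-ary code of length 11 with d ≥ 5 can have 13154 codewords.


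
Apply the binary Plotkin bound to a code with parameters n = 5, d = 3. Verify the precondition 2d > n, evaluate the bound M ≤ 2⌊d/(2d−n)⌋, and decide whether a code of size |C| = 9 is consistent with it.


Plotkin bound M ≤ 6; given |C| = 9 > bound (violated).

Check applicability: 2d = 6, n = 5.
2d − n = 1 > 0, so Plotkin applies.
Compute d/(2d−n) = 3/1 ≈ 3.0000.
⌊d/(2d−n)⌋ = 3.
Plotkin bound: M ≤ 2·3 = 6.
Given |C| = 9, check: VIOLATED.
This |C| is above the Plotkin bound, so no binary code with n = 5, d = 3 and 9 codewords exists.


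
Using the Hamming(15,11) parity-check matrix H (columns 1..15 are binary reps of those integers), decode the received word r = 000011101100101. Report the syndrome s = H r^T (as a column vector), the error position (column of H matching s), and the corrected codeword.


s = (0, 1, 0, 1)^T, error position = 5, corrected codeword c = 000001101100101

Compute s = H r^T mod 2 one row at a time:
  s_1 = 0 + 1 + 1 + 0 + 0 + 1 + 0 + 1 = 4 ≡ 0 (mod 2).
  s_2 = 0 + 1 + 1 + 1 + 0 + 1 + 0 + 1 = 5 ≡ 1 (mod 2).
  s_3 = 0 + 0 + 1 + 1 + 1 + 0 + 0 + 1 = 4 ≡ 0 (mod 2).
  s_4 = 0 + 0 + 1 + 1 + 1 + 0 + 1 + 1 = 5 ≡ 1 (mod 2).
s = (0, 1, 0, 1)^T — this equals column 5 of H (binary 0101), so error is at position 5.
Correct: flip bit 5 of r = 000011101100101 to get c = 000001101100101.


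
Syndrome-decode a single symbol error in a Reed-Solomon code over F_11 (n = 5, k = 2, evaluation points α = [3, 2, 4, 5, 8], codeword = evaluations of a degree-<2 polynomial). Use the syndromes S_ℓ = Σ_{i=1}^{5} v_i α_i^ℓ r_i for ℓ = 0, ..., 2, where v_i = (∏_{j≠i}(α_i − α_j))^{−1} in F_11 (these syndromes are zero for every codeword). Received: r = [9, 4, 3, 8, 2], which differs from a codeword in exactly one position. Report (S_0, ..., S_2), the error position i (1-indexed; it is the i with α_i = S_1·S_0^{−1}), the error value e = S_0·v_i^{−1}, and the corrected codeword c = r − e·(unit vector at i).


S = (7, 1, 8), error at position 5, error magnitude e = 1, c = [9, 4, 3, 8, 1].

Step 1: column multipliers v_i = (∏_{j≠i}(α_i − α_j))^{−1} mod 11.
  i = 1 (α = 3): (3−2)(3−4)(3−5)(3−8) = 1·(−1)·(−2)·(−5) = −10 ≡ 1, so v_1 = 1^{−1} = 1 (mod 11).
  i = 2 (α = 2): (2−3)(2−4)(2−5)(2−8) = (−1)·(−2)·(−3)·(−6) = 36 ≡ 3, so v_2 = 3^{−1} = 4 (mod 11).
  i = 3 (α = 4): (4−3)(4−2)(4−5)(4−8) = 1·2·(−1)·(−4) = 8 ≡ 8, so v_3 = 8^{−1} = 7 (mod 11).
  i = 4 (α = 5): (5−3)(5−2)(5−4)(5−8) = 2·3·1·(−3) = −18 ≡ 4, so v_4 = 4^{−1} = 3 (mod 11).
  i = 5 (α = 8): (8−3)(8−2)(8−4)(8−5) = 5·6·4·3 = 360 ≡ 8, so v_5 = 8^{−1} = 7 (mod 11).
  v = [1, 4, 7, 3, 7].
Step 2: syndromes of r = [9, 4, 3, 8, 2] (all sums mod 11).
  S_0 = Σ v_i r_i = 1·9 + 4·4 + 7·3 + 3·8 + 7·2 = 84 ≡ 7.
  S_1 = Σ v_i α_i r_i = 1·3·9 + 4·2·4 + 7·4·3 + 3·5·8 + 7·8·2 = 375 ≡ 1.
  α_i^2 mod 11 = [9, 4, 5, 3, 9].
  S_2 = Σ v_i α_i^2 r_i = 1·9·9 + 4·4·4 + 7·5·3 + 3·3·8 + 7·9·2 = 448 ≡ 8.
  S = (7, 1, 8) ≠ 0, so r is not a codeword (an error is present).
Step 3: locate the error. For a single error e at position i, S_ℓ = v_i·e·α_i^ℓ, so α_err = S_1/S_0.
  S_0^{−1} = 7^{−1} = 8 (mod 11), so α_err = 1·8 = 8 ≡ 8 = α_5. Error position i = 5.
  Consistency check: S_2/S_1 = 8·1 = 8 ≡ 8 = α_err ✓ (single-error assumption holds).
Step 4: error magnitude e = S_0/v_5 = S_0·∏_{j≠5}(α_5 − α_j) = 7·8 = 56 ≡ 1 (mod 11).
Step 5: correct position 5: c_5 = r_5 − e = 2 − 1 ≡ 1 (mod 11). Hence c = [9, 4, 3, 8, 1].
  Check: interpolating c through the α_i gives m(x) = 5 + 5·x (degree < 2) with m(α_i) = c_i for every i, so c is indeed a codeword.
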